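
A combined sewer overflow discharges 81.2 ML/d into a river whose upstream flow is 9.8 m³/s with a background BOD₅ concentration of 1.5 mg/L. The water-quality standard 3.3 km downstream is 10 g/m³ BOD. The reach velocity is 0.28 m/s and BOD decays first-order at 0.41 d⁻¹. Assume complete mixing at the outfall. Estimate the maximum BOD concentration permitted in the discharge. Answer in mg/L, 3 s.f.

105 mg/L

81.2 ML/d = 0.9398 m³/s.
Travel time to the compliance point: t = 3300/0.28 = 1.179e+04 s = 0.1364 d; decay factor exp(−0.41·0.1364) = 0.9456.
So the concentration just after mixing may be at most 10/0.9456 = 10.58 mg/L.
Mass balance: 10.58·10.74 = 0.9398·Cₑ + 9.8·1.5.
Cₑ = (113.6 − 14.7) / 0.9398 = 105.2 mg/L.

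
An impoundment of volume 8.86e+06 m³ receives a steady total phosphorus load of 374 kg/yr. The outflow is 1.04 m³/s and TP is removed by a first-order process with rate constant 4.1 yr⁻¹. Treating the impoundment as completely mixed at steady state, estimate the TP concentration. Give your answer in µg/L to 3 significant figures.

5.41 µg/L

Outflow Q = 1.04 m³/s × 3.156e+07 s/yr = 3.282e+07 m³/yr.
Steady-state CSTR mass balance: W = Q·C + k·V·C, so C = W/(Q + kV).
Q + kV = 3.282e+07 + 4.1·8.86e+06 = 6.915e+07 m³/yr.
C = 374/6.915e+07 = 5.409e-06 kg/m³ = 0.005409 mg/L = 5.409 µg/L.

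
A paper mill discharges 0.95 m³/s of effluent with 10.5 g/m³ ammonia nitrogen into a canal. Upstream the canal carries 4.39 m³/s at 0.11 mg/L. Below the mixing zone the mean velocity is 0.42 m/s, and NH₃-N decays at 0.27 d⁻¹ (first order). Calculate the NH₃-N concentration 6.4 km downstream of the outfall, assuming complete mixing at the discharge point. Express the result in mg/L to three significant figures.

After complete mixing, C₀ = (0.95·10.5 + 4.39·0.11) / 5.34 = 1.958 mg/L.
Travel time t = 6400 m / 0.42 m/s = 1.524e+04 s = 0.1764 d.
C = 1.958·exp(−0.27·0.1764) = 1.958·0.9535 = 1.867 mg/L.

1.87 mg/L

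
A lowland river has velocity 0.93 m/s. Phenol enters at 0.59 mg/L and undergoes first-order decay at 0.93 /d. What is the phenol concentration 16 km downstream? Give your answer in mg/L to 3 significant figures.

Travel time t = 16 km / 0.93 m/s = 1.6e+04/0.93 = 1.72e+04 s = 0.1991 d.
First-order decay: C = 0.59·exp(−0.93·0.1991) = 0.59·0.831 = 0.4903 mg/L.

0.490 mg/L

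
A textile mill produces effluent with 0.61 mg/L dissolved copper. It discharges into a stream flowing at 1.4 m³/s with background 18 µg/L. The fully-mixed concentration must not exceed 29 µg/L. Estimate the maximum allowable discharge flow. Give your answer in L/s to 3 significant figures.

18 µg/L = 0.018 mg/L.
29 µg/L = 0.029 mg/L.
Mass balance at complete mixing: C_std·(Q_w + Q_r) = Q_w·C_e + Q_r·C_b.
Rearranging, Q_w = Q_r·(C_std − C_b)/(C_e − C_std) = 1.4·(0.029 − 0.018) / (0.61 − 0.029) = 0.02651 m³/s.
= 26.51 L/s.

26.5 L/s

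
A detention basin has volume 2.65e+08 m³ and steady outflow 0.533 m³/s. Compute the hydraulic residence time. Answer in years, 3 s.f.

Q = 0.533 m³/s × 3.156e+07 s/yr = 1.682e+07 m³/yr.
Hydraulic residence time τ = V/Q = 2.65e+08/1.682e+07 = 15.75 yr.

15.8 yr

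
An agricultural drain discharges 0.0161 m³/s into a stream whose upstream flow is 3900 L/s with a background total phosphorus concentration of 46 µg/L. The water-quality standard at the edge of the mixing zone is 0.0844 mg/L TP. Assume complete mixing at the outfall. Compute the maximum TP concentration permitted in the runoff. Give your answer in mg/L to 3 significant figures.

3900 L/s = 3.9 m³/s.
46 µg/L = 0.046 mg/L.
Mass balance: 0.0844·3.916 = 0.0161·Cₑ + 3.9·0.046.
Cₑ = (0.3305 − 0.1794) / 0.0161 = 9.386 mg/L.

9.39 mg/L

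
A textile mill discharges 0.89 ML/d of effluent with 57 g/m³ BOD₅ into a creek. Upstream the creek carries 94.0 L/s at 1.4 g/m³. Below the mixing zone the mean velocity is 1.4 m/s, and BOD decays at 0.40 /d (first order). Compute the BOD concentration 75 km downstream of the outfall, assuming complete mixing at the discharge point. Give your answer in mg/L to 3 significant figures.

5.38 mg/L

0.89 ML/d = 0.0103 m³/s.
94.0 L/s = 0.094 m³/s.
After complete mixing, C₀ = (0.0103·57 + 0.094·1.4) / 0.1043 = 6.891 mg/L.
Travel time t = 7.5e+04 m / 1.4 m/s = 5.357e+04 s = 0.62 d.
C = 6.891·exp(−0.40·0.62) = 6.891·0.7803 = 5.377 mg/L.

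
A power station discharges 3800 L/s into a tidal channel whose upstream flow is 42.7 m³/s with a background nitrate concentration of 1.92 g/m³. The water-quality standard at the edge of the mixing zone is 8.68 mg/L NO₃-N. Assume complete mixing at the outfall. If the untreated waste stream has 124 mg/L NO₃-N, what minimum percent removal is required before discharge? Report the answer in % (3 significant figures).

3800 L/s = 3.8 m³/s.
Mass balance: 8.68·46.5 = 3.8·Cₑ + 42.7·1.92.
Cₑ = (403.6 − 81.98) / 3.8 = 84.64 mg/L.
Required removal = 1 − 84.64/124 = 31.74 %.

31.7 %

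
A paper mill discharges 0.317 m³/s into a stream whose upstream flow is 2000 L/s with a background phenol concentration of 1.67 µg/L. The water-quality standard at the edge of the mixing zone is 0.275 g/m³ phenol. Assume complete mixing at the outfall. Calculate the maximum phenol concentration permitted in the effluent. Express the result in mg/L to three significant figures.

2.00 mg/L

2000 L/s = 2 m³/s.
1.67 µg/L = 0.00167 mg/L.
Mass balance: 0.275·2.317 = 0.317·Cₑ + 2·0.00167.
Cₑ = (0.6372 − 0.00334) / 0.317 = 1.999 mg/L.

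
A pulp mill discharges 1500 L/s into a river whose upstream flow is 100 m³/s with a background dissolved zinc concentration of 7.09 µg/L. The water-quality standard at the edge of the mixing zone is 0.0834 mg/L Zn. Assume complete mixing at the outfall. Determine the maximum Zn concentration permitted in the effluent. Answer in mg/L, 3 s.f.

5.17 mg/L

1500 L/s = 1.5 m³/s.
7.09 µg/L = 0.00709 mg/L.
Mass balance: 0.0834·101.5 = 1.5·Cₑ + 100·0.00709.
Cₑ = (8.465 − 0.709) / 1.5 = 5.171 mg/L.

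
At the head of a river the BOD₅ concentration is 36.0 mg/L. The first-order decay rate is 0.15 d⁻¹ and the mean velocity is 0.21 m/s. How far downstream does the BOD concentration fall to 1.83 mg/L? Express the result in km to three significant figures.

From C = C₀·e^(−kt), t = ln(C₀/C)/k = ln(36.0/1.83)/0.15 = 2.979/0.15 = 19.86 d.
Distance = v·t = 0.21 m/s × 1.716e+06 s = 3.604e+05 m = 360.4 km.

360 km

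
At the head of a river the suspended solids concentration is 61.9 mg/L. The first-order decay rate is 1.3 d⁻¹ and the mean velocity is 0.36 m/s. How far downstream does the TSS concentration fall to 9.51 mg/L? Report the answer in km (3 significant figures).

44.8 km

From C = C₀·e^(−kt), t = ln(C₀/C)/k = ln(61.9/9.51)/1.3 = 1.873/1.3 = 1.441 d.
Distance = v·t = 0.36 m/s × 1.245e+05 s = 4.482e+04 m = 44.82 km.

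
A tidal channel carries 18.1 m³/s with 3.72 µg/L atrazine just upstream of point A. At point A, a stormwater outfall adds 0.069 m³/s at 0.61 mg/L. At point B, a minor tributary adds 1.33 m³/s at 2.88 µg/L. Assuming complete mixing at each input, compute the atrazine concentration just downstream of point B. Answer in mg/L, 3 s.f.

3.72 µg/L = 0.00372 mg/L.
After input A: C = (18.1·0.00372 + 0.069·0.61) / 18.17 = 0.006022 mg/L.
2.88 µg/L = 0.00288 mg/L.
After input B: C = (18.17·0.006022 + 1.33·0.00288) / 19.5 = 0.005808 mg/L.

0.00581 mg/L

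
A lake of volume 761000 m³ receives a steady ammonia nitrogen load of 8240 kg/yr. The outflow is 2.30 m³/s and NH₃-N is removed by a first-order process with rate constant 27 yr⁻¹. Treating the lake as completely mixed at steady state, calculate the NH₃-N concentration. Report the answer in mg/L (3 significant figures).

0.0885 mg/L

Outflow Q = 2.30 m³/s × 3.156e+07 s/yr = 7.258e+07 m³/yr.
Steady-state CSTR mass balance: W = Q·C + k·V·C, so C = W/(Q + kV).
Q + kV = 7.258e+07 + 27·761000 = 9.313e+07 m³/yr.
C = 8240/9.313e+07 = 8.848e-05 kg/m³ = 0.08848 mg/L.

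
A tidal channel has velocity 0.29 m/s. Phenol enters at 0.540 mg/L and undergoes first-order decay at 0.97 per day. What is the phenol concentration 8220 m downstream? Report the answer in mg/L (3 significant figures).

Travel time t = 8220 m / 0.29 m/s = 8220/0.29 = 2.834e+04 s = 0.3281 d.
First-order decay: C = 0.540·exp(−0.97·0.3281) = 0.540·0.7274 = 0.3928 mg/L.

0.393 mg/L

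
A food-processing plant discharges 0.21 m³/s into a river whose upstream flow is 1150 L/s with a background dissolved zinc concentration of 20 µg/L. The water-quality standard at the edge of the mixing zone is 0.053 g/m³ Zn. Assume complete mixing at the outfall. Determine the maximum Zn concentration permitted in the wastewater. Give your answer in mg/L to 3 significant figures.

1150 L/s = 1.15 m³/s.
20 µg/L = 0.02 mg/L.
Mass balance: 0.053·1.36 = 0.21·Cₑ + 1.15·0.02.
Cₑ = (0.07208 − 0.023) / 0.21 = 0.2337 mg/L.

0.234 mg/L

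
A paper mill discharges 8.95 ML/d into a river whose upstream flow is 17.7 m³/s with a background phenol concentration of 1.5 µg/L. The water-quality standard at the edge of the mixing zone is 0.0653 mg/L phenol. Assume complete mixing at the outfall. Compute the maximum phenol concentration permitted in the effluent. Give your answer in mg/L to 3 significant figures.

8.95 ML/d = 0.1036 m³/s.
1.5 µg/L = 0.0015 mg/L.
Mass balance: 0.0653·17.8 = 0.1036·Cₑ + 17.7·0.0015.
Cₑ = (1.163 − 0.02655) / 0.1036 = 10.97 mg/L.

11.0 mg/L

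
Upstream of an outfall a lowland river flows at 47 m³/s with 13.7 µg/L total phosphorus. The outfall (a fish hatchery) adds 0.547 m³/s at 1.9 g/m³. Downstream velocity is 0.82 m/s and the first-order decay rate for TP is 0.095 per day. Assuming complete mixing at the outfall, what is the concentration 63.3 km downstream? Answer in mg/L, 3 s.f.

0.0325 mg/L

13.7 µg/L = 0.0137 mg/L.
After complete mixing, C₀ = (0.547·1.9 + 47·0.0137) / 47.55 = 0.0354 mg/L.
Travel time t = 6.33e+04 m / 0.82 m/s = 7.72e+04 s = 0.8935 d.
C = 0.0354·exp(−0.095·0.8935) = 0.0354·0.9186 = 0.03252 mg/L.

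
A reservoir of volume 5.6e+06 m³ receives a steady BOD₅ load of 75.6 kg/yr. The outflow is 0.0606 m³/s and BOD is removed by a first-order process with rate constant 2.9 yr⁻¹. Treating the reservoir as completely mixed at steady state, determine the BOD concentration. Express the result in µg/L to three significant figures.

4.16 µg/L

Outflow Q = 0.0606 m³/s × 3.156e+07 s/yr = 1.912e+06 m³/yr.
Steady-state CSTR mass balance: W = Q·C + k·V·C, so C = W/(Q + kV).
Q + kV = 1.912e+06 + 2.9·5.6e+06 = 1.815e+07 m³/yr.
C = 75.6/1.815e+07 = 4.165e-06 kg/m³ = 0.004165 mg/L = 4.165 µg/L.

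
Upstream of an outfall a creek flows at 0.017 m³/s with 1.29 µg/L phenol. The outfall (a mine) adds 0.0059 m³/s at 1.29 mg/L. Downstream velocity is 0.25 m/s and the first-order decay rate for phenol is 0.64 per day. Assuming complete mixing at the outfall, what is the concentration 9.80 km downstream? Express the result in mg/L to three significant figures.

1.29 µg/L = 0.00129 mg/L.
After complete mixing, C₀ = (0.0059·1.29 + 0.017·0.00129) / 0.0229 = 0.3333 mg/L.
Travel time t = 9800 m / 0.25 m/s = 3.92e+04 s = 0.4537 d.
C = 0.3333·exp(−0.64·0.4537) = 0.3333·0.748 = 0.2493 mg/L.

0.249 mg/L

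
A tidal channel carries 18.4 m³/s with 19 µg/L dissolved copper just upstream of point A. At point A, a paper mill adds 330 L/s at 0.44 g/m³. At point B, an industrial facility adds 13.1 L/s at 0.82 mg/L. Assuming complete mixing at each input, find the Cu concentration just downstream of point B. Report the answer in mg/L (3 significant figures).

0.0270 mg/L

19 µg/L = 0.019 mg/L.
330 L/s = 0.33 m³/s.
After input A: C = (18.4·0.019 + 0.33·0.44) / 18.73 = 0.02642 mg/L.
13.1 L/s = 0.0131 m³/s.
After input B: C = (18.73·0.02642 + 0.0131·0.82) / 18.74 = 0.02697 mg/L.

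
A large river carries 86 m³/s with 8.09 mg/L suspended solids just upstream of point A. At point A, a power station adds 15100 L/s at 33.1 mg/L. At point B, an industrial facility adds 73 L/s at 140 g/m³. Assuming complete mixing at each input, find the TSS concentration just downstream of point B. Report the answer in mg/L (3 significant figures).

11.9 mg/L

15100 L/s = 15.1 m³/s.
After input A: C = (86·8.09 + 15.1·33.1) / 101.1 = 11.83 mg/L.
73 L/s = 0.073 m³/s.
After input B: C = (101.1·11.83 + 0.073·140) / 101.2 = 11.92 mg/L.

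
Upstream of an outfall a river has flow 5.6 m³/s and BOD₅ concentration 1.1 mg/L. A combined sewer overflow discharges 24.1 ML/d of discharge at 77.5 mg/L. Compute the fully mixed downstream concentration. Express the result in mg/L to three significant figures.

24.1 ML/d = 0.2789 m³/s.
Conservation of mass across the mixing zone: C = (0.2789·77.5 + 5.6·1.1) / (0.2789 + 5.6) = 27.78/5.879 = 4.725 mg/L.

4.72 mg/L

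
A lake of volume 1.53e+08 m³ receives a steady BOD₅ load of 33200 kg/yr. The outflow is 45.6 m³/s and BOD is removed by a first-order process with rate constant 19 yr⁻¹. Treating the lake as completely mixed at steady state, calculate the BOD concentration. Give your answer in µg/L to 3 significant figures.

7.64 µg/L

Outflow Q = 45.6 m³/s × 3.156e+07 s/yr = 1.439e+09 m³/yr.
Steady-state CSTR mass balance: W = Q·C + k·V·C, so C = W/(Q + kV).
Q + kV = 1.439e+09 + 19·1.53e+08 = 4.346e+09 m³/yr.
C = 33200/4.346e+09 = 7.639e-06 kg/m³ = 0.007639 mg/L = 7.639 µg/L.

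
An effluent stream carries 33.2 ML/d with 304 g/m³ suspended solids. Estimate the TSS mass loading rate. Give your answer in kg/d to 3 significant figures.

33.2 ML/d = 0.3843 m³/s.
Mass flux = Q·C = 0.3843 m³/s × 304 g/m³ = 116.8 g/s.
= 116.8 g/s × 86.4 = 1.009e+04 kg/d.

10100 kg/d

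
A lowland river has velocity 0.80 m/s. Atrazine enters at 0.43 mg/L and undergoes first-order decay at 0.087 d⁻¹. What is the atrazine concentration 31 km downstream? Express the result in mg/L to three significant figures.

Travel time t = 31 km / 0.80 m/s = 3.1e+04/0.80 = 3.875e+04 s = 0.4485 d.
First-order decay: C = 0.43·exp(−0.087·0.4485) = 0.43·0.9617 = 0.4135 mg/L.

0.414 mg/L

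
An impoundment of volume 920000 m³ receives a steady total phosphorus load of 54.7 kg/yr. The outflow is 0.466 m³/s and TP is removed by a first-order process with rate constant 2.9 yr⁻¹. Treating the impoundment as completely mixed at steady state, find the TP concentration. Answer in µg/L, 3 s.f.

3.15 µg/L

Outflow Q = 0.466 m³/s × 3.156e+07 s/yr = 1.471e+07 m³/yr.
Steady-state CSTR mass balance: W = Q·C + k·V·C, so C = W/(Q + kV).
Q + kV = 1.471e+07 + 2.9·920000 = 1.737e+07 m³/yr.
C = 54.7/1.737e+07 = 3.148e-06 kg/m³ = 0.003148 mg/L = 3.148 µg/L.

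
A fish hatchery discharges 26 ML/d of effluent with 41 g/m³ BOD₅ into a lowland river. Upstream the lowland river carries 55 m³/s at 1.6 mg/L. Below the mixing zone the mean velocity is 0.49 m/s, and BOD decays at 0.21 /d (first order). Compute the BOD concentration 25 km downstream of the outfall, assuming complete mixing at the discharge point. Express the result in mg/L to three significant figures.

1.60 mg/L

26 ML/d = 0.3009 m³/s.
After complete mixing, C₀ = (0.3009·41 + 55·1.6) / 55.3 = 1.814 mg/L.
Travel time t = 2.5e+04 m / 0.49 m/s = 5.102e+04 s = 0.5905 d.
C = 1.814·exp(−0.21·0.5905) = 1.814·0.8834 = 1.603 mg/L.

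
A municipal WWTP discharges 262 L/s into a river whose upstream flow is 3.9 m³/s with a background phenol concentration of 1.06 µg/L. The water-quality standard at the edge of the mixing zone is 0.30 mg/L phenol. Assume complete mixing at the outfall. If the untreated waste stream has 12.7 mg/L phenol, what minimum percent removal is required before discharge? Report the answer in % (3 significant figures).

262 L/s = 0.262 m³/s.
1.06 µg/L = 0.00106 mg/L.
Mass balance: 0.3·4.162 = 0.262·Cₑ + 3.9·0.00106.
Cₑ = (1.249 − 0.004134) / 0.262 = 4.75 mg/L.
Required removal = 1 − 4.75/12.7 = 62.6 %.

62.6 %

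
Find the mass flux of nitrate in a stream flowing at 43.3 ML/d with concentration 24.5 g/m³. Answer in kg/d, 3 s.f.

43.3 ML/d = 0.5012 m³/s.
Mass flux = Q·C = 0.5012 m³/s × 24.5 g/m³ = 12.28 g/s.
= 12.28 g/s × 86.4 = 1061 kg/d.

1060 kg/d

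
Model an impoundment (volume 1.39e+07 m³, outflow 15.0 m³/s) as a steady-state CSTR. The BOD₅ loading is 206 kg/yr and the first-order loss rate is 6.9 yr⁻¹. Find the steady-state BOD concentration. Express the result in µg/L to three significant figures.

Outflow Q = 15.0 m³/s × 3.156e+07 s/yr = 4.734e+08 m³/yr.
Steady-state CSTR mass balance: W = Q·C + k·V·C, so C = W/(Q + kV).
Q + kV = 4.734e+08 + 6.9·1.39e+07 = 5.693e+08 m³/yr.
C = 206/5.693e+08 = 3.619e-07 kg/m³ = 0.0003619 mg/L = 0.3619 µg/L.

0.362 µg/L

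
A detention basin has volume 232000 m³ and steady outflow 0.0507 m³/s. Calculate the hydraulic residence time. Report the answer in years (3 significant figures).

0.145 yr

Q = 0.0507 m³/s × 3.156e+07 s/yr = 1.6e+06 m³/yr.
Hydraulic residence time τ = V/Q = 232000/1.6e+06 = 0.145 yr.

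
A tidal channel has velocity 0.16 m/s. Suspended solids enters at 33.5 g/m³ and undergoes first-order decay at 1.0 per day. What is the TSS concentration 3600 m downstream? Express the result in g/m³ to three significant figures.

25.8 g/m³

Travel time t = 3600 m / 0.16 m/s = 3600/0.16 = 2.25e+04 s = 0.2604 d.
First-order decay: C = 33.5·exp(−1.0·0.2604) = 33.5·0.7707 = 25.82 g/m³.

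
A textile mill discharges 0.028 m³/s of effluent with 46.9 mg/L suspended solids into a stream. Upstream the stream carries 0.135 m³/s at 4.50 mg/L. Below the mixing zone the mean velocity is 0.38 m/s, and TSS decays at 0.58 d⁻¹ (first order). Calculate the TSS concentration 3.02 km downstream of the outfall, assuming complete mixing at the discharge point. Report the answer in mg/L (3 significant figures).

After complete mixing, C₀ = (0.028·46.9 + 0.135·4.5) / 0.163 = 11.78 mg/L.
Travel time t = 3020 m / 0.38 m/s = 7947 s = 0.09198 d.
C = 11.78·exp(−0.58·0.09198) = 11.78·0.948 = 11.17 mg/L.

11.2 mg/L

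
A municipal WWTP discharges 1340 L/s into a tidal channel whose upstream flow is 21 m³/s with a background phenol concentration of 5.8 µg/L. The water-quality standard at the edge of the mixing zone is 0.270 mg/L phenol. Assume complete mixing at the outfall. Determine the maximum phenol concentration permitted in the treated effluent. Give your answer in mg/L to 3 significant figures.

1340 L/s = 1.34 m³/s.
5.8 µg/L = 0.0058 mg/L.
Mass balance: 0.27·22.34 = 1.34·Cₑ + 21·0.0058.
Cₑ = (6.032 − 0.1218) / 1.34 = 4.41 mg/L.

4.41 mg/L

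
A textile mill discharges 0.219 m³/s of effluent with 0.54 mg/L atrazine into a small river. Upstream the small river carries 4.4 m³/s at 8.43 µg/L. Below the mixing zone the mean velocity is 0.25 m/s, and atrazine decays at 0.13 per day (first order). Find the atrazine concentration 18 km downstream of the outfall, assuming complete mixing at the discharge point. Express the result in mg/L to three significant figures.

0.0302 mg/L

8.43 µg/L = 0.00843 mg/L.
After complete mixing, C₀ = (0.219·0.54 + 4.4·0.00843) / 4.619 = 0.03363 mg/L.
Travel time t = 1.8e+04 m / 0.25 m/s = 7.2e+04 s = 0.8333 d.
C = 0.03363·exp(−0.13·0.8333) = 0.03363·0.8973 = 0.03018 mg/L.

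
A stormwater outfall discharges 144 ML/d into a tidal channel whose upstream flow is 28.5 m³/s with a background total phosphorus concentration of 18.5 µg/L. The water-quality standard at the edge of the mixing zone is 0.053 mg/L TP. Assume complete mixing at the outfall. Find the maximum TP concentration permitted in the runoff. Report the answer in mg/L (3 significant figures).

144 ML/d = 1.667 m³/s.
18.5 µg/L = 0.0185 mg/L.
Mass balance: 0.053·30.17 = 1.667·Cₑ + 28.5·0.0185.
Cₑ = (1.599 − 0.5272) / 1.667 = 0.643 mg/L.

0.643 mg/L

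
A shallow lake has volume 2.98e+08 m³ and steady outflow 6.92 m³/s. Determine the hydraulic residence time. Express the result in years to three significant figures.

Q = 6.92 m³/s × 3.156e+07 s/yr = 2.184e+08 m³/yr.
Hydraulic residence time τ = V/Q = 2.98e+08/2.184e+08 = 1.365 yr.

1.36 yr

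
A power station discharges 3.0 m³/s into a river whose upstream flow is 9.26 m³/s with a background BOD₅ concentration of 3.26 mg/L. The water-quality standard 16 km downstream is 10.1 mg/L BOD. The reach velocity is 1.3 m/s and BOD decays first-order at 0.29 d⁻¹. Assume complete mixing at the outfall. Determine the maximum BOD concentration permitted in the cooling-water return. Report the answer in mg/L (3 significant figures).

Travel time to the compliance point: t = 1.6e+04/1.3 = 1.231e+04 s = 0.1425 d; decay factor exp(−0.29·0.1425) = 0.9595.
So the concentration just after mixing may be at most 10.1/0.9595 = 10.53 mg/L.
Mass balance: 10.53·12.26 = 3·Cₑ + 9.26·3.26.
Cₑ = (129 − 30.19) / 3 = 32.95 mg/L.

33.0 mg/L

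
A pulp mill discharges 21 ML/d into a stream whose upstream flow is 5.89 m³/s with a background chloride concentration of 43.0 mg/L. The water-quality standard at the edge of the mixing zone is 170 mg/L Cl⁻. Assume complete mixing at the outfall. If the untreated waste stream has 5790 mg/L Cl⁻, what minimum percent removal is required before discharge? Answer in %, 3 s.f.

43.9 %

21 ML/d = 0.2431 m³/s.
Mass balance: 170·6.133 = 0.2431·Cₑ + 5.89·43.
Cₑ = (1043 − 253.3) / 0.2431 = 3248 mg/L.
Required removal = 1 − 3248/5790 = 43.91 %.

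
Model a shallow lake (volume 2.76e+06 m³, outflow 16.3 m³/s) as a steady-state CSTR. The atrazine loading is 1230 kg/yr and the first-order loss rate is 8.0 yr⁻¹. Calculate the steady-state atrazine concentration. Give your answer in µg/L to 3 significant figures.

2.29 µg/L

Outflow Q = 16.3 m³/s × 3.156e+07 s/yr = 5.144e+08 m³/yr.
Steady-state CSTR mass balance: W = Q·C + k·V·C, so C = W/(Q + kV).
Q + kV = 5.144e+08 + 8.0·2.76e+06 = 5.365e+08 m³/yr.
C = 1230/5.365e+08 = 2.293e-06 kg/m³ = 0.002293 mg/L = 2.293 µg/L.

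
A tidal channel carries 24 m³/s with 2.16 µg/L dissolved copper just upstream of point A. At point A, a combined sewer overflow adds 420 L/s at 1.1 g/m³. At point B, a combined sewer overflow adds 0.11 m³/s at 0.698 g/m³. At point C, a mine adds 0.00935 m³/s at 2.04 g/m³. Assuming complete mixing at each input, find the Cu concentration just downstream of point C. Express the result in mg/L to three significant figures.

0.0248 mg/L

2.16 µg/L = 0.00216 mg/L.
420 L/s = 0.42 m³/s.
After input A: C = (24·0.00216 + 0.42·1.1) / 24.42 = 0.02104 mg/L.
After input B: C = (24.42·0.02104 + 0.11·0.698) / 24.53 = 0.02408 mg/L.
After input C: C = (24.53·0.02408 + 0.00935·2.04) / 24.54 = 0.02485 mg/L.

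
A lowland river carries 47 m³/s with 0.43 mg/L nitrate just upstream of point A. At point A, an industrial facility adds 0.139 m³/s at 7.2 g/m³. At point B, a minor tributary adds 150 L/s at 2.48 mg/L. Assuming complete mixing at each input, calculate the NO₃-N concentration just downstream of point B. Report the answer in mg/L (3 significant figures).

0.456 mg/L

After input A: C = (47·0.43 + 0.139·7.2) / 47.14 = 0.45 mg/L.
150 L/s = 0.15 m³/s.
After input B: C = (47.14·0.45 + 0.15·2.48) / 47.29 = 0.4564 mg/L.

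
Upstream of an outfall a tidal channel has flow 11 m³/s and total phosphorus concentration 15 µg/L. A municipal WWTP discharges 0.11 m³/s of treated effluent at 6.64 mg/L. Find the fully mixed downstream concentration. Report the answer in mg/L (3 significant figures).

0.0806 mg/L

15 µg/L = 0.015 mg/L.
Conservation of mass across the mixing zone: C = (0.11·6.64 + 11·0.015) / (0.11 + 11) = 0.8954/11.11 = 0.08059 mg/L.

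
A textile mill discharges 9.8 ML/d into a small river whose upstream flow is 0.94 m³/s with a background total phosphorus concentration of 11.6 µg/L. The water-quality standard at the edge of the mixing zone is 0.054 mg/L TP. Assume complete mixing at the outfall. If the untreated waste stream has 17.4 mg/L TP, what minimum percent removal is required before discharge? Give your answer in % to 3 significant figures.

9.8 ML/d = 0.1134 m³/s.
11.6 µg/L = 0.0116 mg/L.
Mass balance: 0.054·1.053 = 0.1134·Cₑ + 0.94·0.0116.
Cₑ = (0.05689 − 0.0109) / 0.1134 = 0.4054 mg/L.
Required removal = 1 − 0.4054/17.4 = 97.67 %.

97.7 %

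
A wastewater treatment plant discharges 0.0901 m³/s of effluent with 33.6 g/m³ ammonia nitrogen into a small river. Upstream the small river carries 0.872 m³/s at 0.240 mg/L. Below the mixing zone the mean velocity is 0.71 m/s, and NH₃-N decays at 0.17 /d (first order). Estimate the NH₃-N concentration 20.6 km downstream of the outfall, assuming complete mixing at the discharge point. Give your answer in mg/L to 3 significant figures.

3.18 mg/L

After complete mixing, C₀ = (0.0901·33.6 + 0.872·0.24) / 0.9621 = 3.364 mg/L.
Travel time t = 2.06e+04 m / 0.71 m/s = 2.901e+04 s = 0.3358 d.
C = 3.364·exp(−0.17·0.3358) = 3.364·0.9445 = 3.177 mg/L.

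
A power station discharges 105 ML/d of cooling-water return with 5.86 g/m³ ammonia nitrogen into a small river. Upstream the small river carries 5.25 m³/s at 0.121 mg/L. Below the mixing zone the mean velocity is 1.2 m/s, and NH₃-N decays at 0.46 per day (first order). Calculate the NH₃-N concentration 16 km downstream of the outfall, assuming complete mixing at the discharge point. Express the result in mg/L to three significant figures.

1.12 mg/L

105 ML/d = 1.215 m³/s.
After complete mixing, C₀ = (1.215·5.86 + 5.25·0.121) / 6.465 = 1.2 mg/L.
Travel time t = 1.6e+04 m / 1.2 m/s = 1.333e+04 s = 0.1543 d.
C = 1.2·exp(−0.46·0.1543) = 1.2·0.9315 = 1.118 mg/L.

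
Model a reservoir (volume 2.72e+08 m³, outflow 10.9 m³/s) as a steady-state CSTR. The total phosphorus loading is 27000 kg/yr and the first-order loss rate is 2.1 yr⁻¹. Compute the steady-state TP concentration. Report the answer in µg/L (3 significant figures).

Outflow Q = 10.9 m³/s × 3.156e+07 s/yr = 3.44e+08 m³/yr.
Steady-state CSTR mass balance: W = Q·C + k·V·C, so C = W/(Q + kV).
Q + kV = 3.44e+08 + 2.1·2.72e+08 = 9.152e+08 m³/yr.
C = 27000/9.152e+08 = 2.95e-05 kg/m³ = 0.0295 mg/L = 29.5 µg/L.

29.5 µg/L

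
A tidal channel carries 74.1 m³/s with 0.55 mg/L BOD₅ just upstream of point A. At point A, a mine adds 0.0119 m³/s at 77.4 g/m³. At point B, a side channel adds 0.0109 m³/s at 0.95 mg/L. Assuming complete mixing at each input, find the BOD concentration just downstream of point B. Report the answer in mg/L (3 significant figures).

After input A: C = (74.1·0.55 + 0.0119·77.4) / 74.11 = 0.5623 mg/L.
After input B: C = (74.11·0.5623 + 0.0109·0.95) / 74.12 = 0.5624 mg/L.

0.562 mg/L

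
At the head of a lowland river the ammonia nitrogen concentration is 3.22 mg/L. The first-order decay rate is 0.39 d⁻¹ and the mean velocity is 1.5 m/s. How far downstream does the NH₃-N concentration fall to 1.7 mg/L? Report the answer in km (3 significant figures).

From C = C₀·e^(−kt), t = ln(C₀/C)/k = ln(3.22/1.7)/0.39 = 0.6388/0.39 = 1.638 d.
Distance = v·t = 1.5 m/s × 1.415e+05 s = 2.123e+05 m = 212.3 km.

212 km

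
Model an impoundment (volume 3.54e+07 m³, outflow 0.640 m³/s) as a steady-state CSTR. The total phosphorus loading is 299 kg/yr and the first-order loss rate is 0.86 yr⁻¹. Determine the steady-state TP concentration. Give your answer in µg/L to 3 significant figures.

Outflow Q = 0.640 m³/s × 3.156e+07 s/yr = 2.02e+07 m³/yr.
Steady-state CSTR mass balance: W = Q·C + k·V·C, so C = W/(Q + kV).
Q + kV = 2.02e+07 + 0.86·3.54e+07 = 5.064e+07 m³/yr.
C = 299/5.064e+07 = 5.904e-06 kg/m³ = 0.005904 mg/L = 5.904 µg/L.

5.90 µg/L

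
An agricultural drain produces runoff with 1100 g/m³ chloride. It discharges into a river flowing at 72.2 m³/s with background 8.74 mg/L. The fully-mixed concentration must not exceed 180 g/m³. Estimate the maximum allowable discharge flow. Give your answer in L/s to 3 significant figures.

Mass balance at complete mixing: C_std·(Q_w + Q_r) = Q_w·C_e + Q_r·C_b.
Rearranging, Q_w = Q_r·(C_std − C_b)/(C_e − C_std) = 72.2·(180 − 8.74) / (1100 − 180) = 13.44 m³/s.
= 1.344e+04 L/s.

13400 L/s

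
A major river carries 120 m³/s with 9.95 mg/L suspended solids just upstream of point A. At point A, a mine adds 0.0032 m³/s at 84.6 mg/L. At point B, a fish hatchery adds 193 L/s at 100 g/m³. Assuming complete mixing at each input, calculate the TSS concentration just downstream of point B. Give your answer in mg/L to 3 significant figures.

After input A: C = (120·9.95 + 0.0032·84.6) / 120 = 9.952 mg/L.
193 L/s = 0.193 m³/s.
After input B: C = (120·9.952 + 0.193·100) / 120.2 = 10.1 mg/L.

10.1 mg/L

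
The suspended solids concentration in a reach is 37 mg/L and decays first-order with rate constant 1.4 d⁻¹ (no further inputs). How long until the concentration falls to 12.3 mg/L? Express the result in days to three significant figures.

0.787 d

t = ln(C₀/C)/k = ln(37/12.3)/1.4 = 1.101/1.4 = 0.7867 d.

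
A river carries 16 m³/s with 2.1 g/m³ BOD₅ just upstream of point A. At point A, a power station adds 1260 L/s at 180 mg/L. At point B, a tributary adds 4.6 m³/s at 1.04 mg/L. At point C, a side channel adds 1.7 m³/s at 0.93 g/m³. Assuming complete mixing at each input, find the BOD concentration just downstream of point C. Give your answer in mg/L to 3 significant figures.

1260 L/s = 1.26 m³/s.
After input A: C = (16·2.1 + 1.26·180) / 17.26 = 15.09 mg/L.
After input B: C = (17.26·15.09 + 4.6·1.04) / 21.86 = 12.13 mg/L.
After input C: C = (21.86·12.13 + 1.7·0.93) / 23.56 = 11.32 mg/L.

11.3 mg/L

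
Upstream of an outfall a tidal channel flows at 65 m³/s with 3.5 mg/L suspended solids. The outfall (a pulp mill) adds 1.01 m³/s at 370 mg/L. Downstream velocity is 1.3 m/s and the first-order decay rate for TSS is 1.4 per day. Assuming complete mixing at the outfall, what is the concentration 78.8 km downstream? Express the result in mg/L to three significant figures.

3.41 mg/L

After complete mixing, C₀ = (1.01·370 + 65·3.5) / 66.01 = 9.108 mg/L.
Travel time t = 7.88e+04 m / 1.3 m/s = 6.062e+04 s = 0.7016 d.
C = 9.108·exp(−1.4·0.7016) = 9.108·0.3745 = 3.411 mg/L.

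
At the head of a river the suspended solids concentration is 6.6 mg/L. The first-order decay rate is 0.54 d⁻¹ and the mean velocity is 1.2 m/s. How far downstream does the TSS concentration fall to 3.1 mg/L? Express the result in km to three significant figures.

From C = C₀·e^(−kt), t = ln(C₀/C)/k = ln(6.6/3.1)/0.54 = 0.7557/0.54 = 1.399 d.
Distance = v·t = 1.2 m/s × 1.209e+05 s = 1.451e+05 m = 145.1 km.

145 km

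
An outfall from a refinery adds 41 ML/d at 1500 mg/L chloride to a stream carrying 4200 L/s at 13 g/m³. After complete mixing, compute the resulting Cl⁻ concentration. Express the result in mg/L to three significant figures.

41 ML/d = 0.4745 m³/s.
4200 L/s = 4.2 m³/s.
By mass balance at complete mixing, C = (0.4745·1500 + 4.2·13) / (0.4745 + 4.2) = 766.4/4.675 = 164 mg/L.

164 mg/L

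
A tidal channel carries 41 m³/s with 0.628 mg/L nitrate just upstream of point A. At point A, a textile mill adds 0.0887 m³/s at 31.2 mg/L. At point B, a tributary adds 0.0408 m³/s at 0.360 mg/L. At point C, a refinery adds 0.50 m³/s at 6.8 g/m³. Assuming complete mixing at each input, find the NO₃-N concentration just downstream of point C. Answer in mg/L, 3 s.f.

After input A: C = (41·0.628 + 0.0887·31.2) / 41.09 = 0.694 mg/L.
After input B: C = (41.09·0.694 + 0.0408·0.36) / 41.13 = 0.6937 mg/L.
After input C: C = (41.13·0.6937 + 0.5·6.8) / 41.63 = 0.767 mg/L.

0.767 mg/L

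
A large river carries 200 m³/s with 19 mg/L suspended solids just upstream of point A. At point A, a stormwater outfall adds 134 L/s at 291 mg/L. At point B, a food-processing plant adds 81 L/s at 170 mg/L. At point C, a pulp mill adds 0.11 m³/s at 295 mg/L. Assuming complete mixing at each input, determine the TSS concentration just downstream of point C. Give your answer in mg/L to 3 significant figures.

134 L/s = 0.134 m³/s.
After input A: C = (200·19 + 0.134·291) / 200.1 = 19.18 mg/L.
81 L/s = 0.081 m³/s.
After input B: C = (200.1·19.18 + 0.081·170) / 200.2 = 19.24 mg/L.
After input C: C = (200.2·19.24 + 0.11·295) / 200.3 = 19.39 mg/L.

19.4 mg/L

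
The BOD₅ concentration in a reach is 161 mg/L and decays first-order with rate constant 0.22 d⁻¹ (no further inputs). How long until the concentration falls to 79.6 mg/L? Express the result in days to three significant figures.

3.20 d

t = ln(C₀/C)/k = ln(161/79.6)/0.22 = 0.7044/0.22 = 3.202 d.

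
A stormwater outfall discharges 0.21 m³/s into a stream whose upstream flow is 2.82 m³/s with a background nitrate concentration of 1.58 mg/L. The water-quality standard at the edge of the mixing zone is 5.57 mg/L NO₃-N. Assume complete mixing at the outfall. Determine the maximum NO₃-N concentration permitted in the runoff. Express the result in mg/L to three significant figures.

Mass balance: 5.57·3.03 = 0.21·Cₑ + 2.82·1.58.
Cₑ = (16.88 − 4.456) / 0.21 = 59.15 mg/L.

59.1 mg/L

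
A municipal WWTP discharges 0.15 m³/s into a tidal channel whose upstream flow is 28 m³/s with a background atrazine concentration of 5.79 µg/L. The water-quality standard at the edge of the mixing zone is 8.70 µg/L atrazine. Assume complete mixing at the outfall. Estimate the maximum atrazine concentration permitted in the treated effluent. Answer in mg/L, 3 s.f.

5.79 µg/L = 0.00579 mg/L.
8.70 µg/L = 0.0087 mg/L.
Mass balance: 0.0087·28.15 = 0.15·Cₑ + 28·0.00579.
Cₑ = (0.2449 − 0.1621) / 0.15 = 0.5519 mg/L.

0.552 mg/L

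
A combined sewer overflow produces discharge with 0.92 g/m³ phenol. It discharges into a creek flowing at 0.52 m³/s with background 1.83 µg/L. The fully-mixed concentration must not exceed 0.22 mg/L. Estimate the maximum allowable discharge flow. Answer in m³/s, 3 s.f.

0.162 m³/s

1.83 µg/L = 0.00183 mg/L.
Mass balance at complete mixing: C_std·(Q_w + Q_r) = Q_w·C_e + Q_r·C_b.
Rearranging, Q_w = Q_r·(C_std − C_b)/(C_e − C_std) = 0.52·(0.22 − 0.00183) / (0.92 − 0.22) = 0.1621 m³/s.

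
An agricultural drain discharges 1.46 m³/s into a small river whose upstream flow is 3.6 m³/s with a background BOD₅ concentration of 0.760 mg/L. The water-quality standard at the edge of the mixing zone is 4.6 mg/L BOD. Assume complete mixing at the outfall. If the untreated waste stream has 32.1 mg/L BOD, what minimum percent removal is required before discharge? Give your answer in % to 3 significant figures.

56.2 %

Mass balance: 4.6·5.06 = 1.46·Cₑ + 3.6·0.76.
Cₑ = (23.28 − 2.736) / 1.46 = 14.07 mg/L.
Required removal = 1 − 14.07/32.1 = 56.17 %.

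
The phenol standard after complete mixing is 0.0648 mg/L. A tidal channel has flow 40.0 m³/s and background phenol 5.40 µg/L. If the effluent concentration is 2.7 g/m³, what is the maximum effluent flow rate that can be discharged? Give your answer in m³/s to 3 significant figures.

0.902 m³/s

5.40 µg/L = 0.0054 mg/L.
Mass balance at complete mixing: C_std·(Q_w + Q_r) = Q_w·C_e + Q_r·C_b.
Rearranging, Q_w = Q_r·(C_std − C_b)/(C_e − C_std) = 40.0·(0.0648 − 0.0054) / (2.7 − 0.0648) = 0.9016 m³/s.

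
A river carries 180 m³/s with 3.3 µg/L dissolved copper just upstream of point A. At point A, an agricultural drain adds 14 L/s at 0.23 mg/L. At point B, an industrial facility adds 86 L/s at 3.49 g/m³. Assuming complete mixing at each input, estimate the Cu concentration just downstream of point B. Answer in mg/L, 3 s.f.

3.3 µg/L = 0.0033 mg/L.
14 L/s = 0.014 m³/s.
After input A: C = (180·0.0033 + 0.014·0.23) / 180 = 0.003318 mg/L.
86 L/s = 0.086 m³/s.
After input B: C = (180·0.003318 + 0.086·3.49) / 180.1 = 0.004983 mg/L.

0.00498 mg/L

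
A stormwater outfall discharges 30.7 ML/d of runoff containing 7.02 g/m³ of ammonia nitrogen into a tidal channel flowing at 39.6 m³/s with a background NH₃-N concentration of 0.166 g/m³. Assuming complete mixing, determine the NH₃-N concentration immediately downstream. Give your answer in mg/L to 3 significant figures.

0.227 mg/L

30.7 ML/d = 0.3553 m³/s.
Conservation of mass across the mixing zone: C = (0.3553·7.02 + 39.6·0.166) / (0.3553 + 39.6) = 9.068/39.96 = 0.227 mg/L.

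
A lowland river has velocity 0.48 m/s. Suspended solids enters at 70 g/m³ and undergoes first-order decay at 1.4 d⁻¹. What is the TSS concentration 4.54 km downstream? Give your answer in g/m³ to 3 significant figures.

60.1 g/m³

Travel time t = 4.54 km / 0.48 m/s = 4540/0.48 = 9458 s = 0.1095 d.
First-order decay: C = 70·exp(−1.4·0.1095) = 70·0.8579 = 60.05 g/m³.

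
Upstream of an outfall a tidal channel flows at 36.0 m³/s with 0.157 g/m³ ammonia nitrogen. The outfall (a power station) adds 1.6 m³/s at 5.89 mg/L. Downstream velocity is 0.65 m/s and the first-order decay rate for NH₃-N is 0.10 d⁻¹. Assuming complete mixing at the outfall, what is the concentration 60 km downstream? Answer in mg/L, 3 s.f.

0.360 mg/L

After complete mixing, C₀ = (1.6·5.89 + 36·0.157) / 37.6 = 0.401 mg/L.
Travel time t = 6e+04 m / 0.65 m/s = 9.231e+04 s = 1.068 d.
C = 0.401·exp(−0.10·1.068) = 0.401·0.8987 = 0.3603 mg/L.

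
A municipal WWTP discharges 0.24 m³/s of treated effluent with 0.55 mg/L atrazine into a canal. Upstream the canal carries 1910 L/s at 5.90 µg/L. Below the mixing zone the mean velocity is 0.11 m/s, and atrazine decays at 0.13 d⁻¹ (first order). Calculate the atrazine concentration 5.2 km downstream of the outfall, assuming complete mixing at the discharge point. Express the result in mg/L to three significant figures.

0.0621 mg/L

1910 L/s = 1.91 m³/s.
5.90 µg/L = 0.0059 mg/L.
After complete mixing, C₀ = (0.24·0.55 + 1.91·0.0059) / 2.15 = 0.06664 mg/L.
Travel time t = 5200 m / 0.11 m/s = 4.727e+04 s = 0.5471 d.
C = 0.06664·exp(−0.13·0.5471) = 0.06664·0.9313 = 0.06206 mg/L.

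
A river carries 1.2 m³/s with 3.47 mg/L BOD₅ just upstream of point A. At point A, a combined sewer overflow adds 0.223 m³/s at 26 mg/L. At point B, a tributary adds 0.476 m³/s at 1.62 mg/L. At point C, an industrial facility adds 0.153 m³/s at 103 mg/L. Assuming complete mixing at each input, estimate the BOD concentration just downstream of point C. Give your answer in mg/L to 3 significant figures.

12.9 mg/L

After input A: C = (1.2·3.47 + 0.223·26) / 1.423 = 7.001 mg/L.
After input B: C = (1.423·7.001 + 0.476·1.62) / 1.899 = 5.652 mg/L.
After input C: C = (1.899·5.652 + 0.153·103) / 2.052 = 12.91 mg/L.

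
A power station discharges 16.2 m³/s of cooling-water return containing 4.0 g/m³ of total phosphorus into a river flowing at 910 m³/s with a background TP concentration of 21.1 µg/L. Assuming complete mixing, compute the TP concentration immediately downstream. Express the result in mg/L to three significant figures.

21.1 µg/L = 0.0211 mg/L.
Conservation of mass across the mixing zone: C = (16.2·4 + 910·0.0211) / (16.2 + 910) = 84/926.2 = 0.09069 mg/L.

0.0907 mg/L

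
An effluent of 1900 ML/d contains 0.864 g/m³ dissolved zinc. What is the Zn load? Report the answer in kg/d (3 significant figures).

1640 kg/d

1900 ML/d = 21.99 m³/s.
Mass flux = Q·C = 21.99 m³/s × 0.864 g/m³ = 19 g/s.
= 19 g/s × 86.4 = 1642 kg/d.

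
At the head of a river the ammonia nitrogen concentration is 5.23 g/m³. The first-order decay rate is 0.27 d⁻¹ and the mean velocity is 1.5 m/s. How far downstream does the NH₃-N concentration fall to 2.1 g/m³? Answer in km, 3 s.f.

From C = C₀·e^(−kt), t = ln(C₀/C)/k = ln(5.23/2.1)/0.27 = 0.9125/0.27 = 3.38 d.
Distance = v·t = 1.5 m/s × 2.92e+05 s = 4.38e+05 m = 438 km.

438 km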